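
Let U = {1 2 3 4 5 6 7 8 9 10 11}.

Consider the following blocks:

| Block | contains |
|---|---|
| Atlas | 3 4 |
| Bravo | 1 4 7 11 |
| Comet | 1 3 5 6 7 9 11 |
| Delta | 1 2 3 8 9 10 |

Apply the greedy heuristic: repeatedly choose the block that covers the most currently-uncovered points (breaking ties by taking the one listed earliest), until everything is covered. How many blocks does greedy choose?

Greedy: pick Comet (covers 7 new) → pick Delta (covers 3 new) → pick Atlas (covers 1 new). Total picks: 3.

3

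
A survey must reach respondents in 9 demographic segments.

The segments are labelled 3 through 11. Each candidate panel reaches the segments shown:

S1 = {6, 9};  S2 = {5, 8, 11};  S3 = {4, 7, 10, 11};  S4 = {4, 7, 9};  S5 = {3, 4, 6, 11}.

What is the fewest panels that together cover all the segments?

4

Take {S1, S2, S3, S5}. Their union is {3, 4, 5, 6, 7, 8, 9, 10, 11}, which is all 9 segments.
Only S5 contains 3, so S5 is forced; the remaining 5 segments need at least 3 more panels (each remaining panel adds at most 2) — so at least 4 panels are needed, and 4 is optimal.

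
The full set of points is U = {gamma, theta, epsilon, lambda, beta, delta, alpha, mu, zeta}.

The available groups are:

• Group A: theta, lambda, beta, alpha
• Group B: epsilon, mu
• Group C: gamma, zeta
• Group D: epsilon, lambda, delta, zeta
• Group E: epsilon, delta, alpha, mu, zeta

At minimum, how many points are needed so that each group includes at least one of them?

3

H = {gamma, lambda, mu} meets every group (each contains at least one member of H), and |H| = 3.
The groups A, B, C are pairwise disjoint, so any hitting set needs a separate point for each — at least 3. Hence 3 is optimal.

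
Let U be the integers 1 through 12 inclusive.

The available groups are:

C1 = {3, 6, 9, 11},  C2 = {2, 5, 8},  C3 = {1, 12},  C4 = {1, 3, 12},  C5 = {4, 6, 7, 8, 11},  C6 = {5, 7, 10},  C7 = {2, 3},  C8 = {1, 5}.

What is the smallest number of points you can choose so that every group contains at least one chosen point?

4

Take H = {1, 3, 8, 10}. Each listed group contains at least one of these, so H is a hitting set of size 4.
No choice of 3 points meets every group, so 4 is the minimum.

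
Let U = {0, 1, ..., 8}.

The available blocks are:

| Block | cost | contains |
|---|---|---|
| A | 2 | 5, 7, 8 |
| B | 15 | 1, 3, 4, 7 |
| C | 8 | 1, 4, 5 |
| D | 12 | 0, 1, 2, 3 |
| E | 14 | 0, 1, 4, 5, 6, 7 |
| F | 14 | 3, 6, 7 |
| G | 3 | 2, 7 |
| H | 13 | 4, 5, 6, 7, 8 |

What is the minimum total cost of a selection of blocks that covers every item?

25

D, H together cover every item (D ∪ H = {0, 1, 2, 3, 4, 5, 6, 7, 8}); total cost 12 + 13 = 25.
The greedy pick A, D, H costs 27; no covering selection beats 25.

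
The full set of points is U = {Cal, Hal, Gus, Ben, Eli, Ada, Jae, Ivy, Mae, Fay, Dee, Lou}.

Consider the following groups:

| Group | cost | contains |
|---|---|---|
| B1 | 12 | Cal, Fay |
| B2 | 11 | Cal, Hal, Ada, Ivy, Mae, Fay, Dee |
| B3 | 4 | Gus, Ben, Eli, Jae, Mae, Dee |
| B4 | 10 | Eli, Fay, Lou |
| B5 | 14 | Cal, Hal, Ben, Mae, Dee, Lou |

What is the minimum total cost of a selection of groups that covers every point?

B2, B3, B4 together cover every point (B2 ∪ B3 ∪ B4 = {Cal, Hal, Gus, Ben, Eli, Ada, Jae, Ivy, Mae, Fay, Dee, Lou}); total cost 11 + 4 + 10 = 25.
No covering selection has total cost below 25.

25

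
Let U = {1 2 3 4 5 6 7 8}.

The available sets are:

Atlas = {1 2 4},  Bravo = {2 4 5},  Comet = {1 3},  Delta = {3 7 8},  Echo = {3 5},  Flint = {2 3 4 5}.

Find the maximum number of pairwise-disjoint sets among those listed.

2

Atlas, Delta are pairwise disjoint (Atlas={1,2,4}; Delta={3,7,8}).
Every remaining set overlaps one of these, and no 3 of the listed sets are pairwise disjoint, so 2 is the maximum.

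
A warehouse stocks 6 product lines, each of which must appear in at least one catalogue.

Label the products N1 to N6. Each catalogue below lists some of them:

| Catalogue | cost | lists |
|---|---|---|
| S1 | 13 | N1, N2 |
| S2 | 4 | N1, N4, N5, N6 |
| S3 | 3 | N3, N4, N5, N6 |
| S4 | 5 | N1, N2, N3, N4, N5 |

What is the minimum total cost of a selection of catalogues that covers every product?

S3, S4 together cover every product (S3 ∪ S4 = {N1, N2, N3, N4, N5, N6}); total cost 3 + 5 = 8.
No covering selection has total cost below 8.

8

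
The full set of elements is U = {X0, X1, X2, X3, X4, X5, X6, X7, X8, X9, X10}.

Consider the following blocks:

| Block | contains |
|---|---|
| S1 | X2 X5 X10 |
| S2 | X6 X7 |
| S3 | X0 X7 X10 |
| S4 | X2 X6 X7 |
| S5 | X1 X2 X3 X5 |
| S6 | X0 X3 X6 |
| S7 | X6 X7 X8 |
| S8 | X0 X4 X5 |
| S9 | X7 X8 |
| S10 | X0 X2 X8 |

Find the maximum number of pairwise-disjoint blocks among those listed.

S1, S6, S9 are pairwise disjoint (S1={X2,X5,X10}; S6={X0,X3,X6}; S9={X7,X8}).
Every remaining block overlaps one of these, and no 4 of the listed blocks are pairwise disjoint, so 3 is the maximum.

3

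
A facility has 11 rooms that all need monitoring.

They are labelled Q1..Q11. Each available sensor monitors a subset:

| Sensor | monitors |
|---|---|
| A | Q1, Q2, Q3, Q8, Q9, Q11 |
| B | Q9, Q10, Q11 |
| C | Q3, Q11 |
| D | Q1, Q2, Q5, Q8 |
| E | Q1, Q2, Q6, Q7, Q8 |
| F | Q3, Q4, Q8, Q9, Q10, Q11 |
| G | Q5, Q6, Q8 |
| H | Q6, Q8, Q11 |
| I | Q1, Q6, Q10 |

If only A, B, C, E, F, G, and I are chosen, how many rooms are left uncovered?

0

Union of A, B, C, E, F, G, I = {Q1, Q2, Q3, Q4, Q5, Q6, Q7, Q8, Q9, Q10, Q11} — that's every room, so 0 are uncovered.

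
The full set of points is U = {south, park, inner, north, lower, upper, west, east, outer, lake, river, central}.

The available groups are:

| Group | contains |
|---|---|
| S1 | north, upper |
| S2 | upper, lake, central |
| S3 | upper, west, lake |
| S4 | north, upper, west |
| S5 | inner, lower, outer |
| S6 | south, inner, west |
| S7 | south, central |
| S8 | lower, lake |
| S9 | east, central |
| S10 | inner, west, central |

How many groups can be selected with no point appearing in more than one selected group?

4

S1, S6, S8, S9 are pairwise disjoint (S1={north,upper}; S6={south,inner,west}; S8={lower,lake}; S9={east,central}).
Every remaining group overlaps one of these, and no 5 of the listed groups are pairwise disjoint, so 4 is the maximum.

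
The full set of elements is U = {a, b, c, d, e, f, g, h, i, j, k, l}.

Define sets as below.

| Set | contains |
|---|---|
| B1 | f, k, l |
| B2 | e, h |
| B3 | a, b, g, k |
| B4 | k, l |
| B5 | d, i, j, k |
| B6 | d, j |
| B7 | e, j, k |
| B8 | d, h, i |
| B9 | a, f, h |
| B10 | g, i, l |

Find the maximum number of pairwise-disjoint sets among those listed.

3

B2, B6, B10 are pairwise disjoint (B2={e,h}; B6={d,j}; B10={g,i,l}).
Every remaining set overlaps one of these, and no 4 of the listed sets are pairwise disjoint, so 3 is the maximum.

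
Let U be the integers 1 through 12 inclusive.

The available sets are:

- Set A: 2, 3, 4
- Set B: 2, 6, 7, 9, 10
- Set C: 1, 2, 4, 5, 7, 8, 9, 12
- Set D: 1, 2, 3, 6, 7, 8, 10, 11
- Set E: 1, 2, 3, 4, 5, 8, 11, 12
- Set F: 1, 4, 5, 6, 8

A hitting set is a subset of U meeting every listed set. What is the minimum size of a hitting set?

2

The 2 elements {4, 6} hit every set.
No single element lies in every set, so at least 2 are needed and 2 is optimal.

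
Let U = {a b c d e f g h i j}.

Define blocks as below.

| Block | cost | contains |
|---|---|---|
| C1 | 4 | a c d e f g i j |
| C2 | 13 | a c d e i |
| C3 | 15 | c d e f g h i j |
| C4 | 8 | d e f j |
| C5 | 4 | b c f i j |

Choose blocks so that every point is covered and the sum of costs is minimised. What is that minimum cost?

23

C1, C3, C5 together cover every point (C1 ∪ C3 ∪ C5 = {a, b, c, d, e, f, g, h, i, j}); total cost 4 + 15 + 4 = 23.
No covering selection has total cost below 23.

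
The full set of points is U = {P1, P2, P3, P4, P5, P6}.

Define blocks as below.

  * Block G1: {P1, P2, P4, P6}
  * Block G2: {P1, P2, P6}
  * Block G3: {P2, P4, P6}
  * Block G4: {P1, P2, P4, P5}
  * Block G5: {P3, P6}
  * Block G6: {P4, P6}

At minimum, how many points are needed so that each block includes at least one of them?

Take H = {P2, P6}. Each listed block contains at least one of these, so H is a hitting set of size 2.
The blocks G4, G5 are pairwise disjoint, so any hitting set needs a separate point for each — at least 2. Hence 2 is optimal.

2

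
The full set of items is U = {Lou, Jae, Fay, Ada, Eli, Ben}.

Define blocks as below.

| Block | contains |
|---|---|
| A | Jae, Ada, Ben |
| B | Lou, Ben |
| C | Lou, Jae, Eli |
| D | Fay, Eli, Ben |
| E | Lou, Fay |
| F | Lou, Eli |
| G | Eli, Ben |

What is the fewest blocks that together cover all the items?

3

Take {A, C, E}. Their union is {Lou, Jae, Fay, Ada, Eli, Ben}, which is all 6 items.
Only A contains Ada, so A is forced; the remaining 3 items need at least 2 more blocks (each remaining block adds at most 2) — so at least 3 blocks are needed, and 3 is optimal.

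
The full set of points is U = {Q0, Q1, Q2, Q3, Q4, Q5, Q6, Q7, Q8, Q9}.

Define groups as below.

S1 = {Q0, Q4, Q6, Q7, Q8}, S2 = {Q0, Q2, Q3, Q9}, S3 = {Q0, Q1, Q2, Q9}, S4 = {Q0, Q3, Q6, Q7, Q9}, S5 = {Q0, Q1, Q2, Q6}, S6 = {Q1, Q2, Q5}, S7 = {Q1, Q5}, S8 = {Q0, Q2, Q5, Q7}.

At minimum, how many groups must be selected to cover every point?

3

Take {S1, S2, S6}. Their union is {Q0, Q1, Q2, Q3, Q4, Q5, Q6, Q7, Q8, Q9}, which is all 10 points.
Only S1 contains Q4, so S1 is forced; the remaining 5 points need at least 2 more groups (each remaining group adds at most 3) — so at least 3 groups are needed, and 3 is optimal.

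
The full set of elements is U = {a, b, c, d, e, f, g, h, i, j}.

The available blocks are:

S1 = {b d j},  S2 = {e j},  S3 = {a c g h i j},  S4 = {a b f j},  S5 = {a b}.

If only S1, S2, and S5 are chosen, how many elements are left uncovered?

Union of S1, S2, S5 = {a, b, d, e, j}.
Not covered: c, f, g, h, i — 5 elements.

5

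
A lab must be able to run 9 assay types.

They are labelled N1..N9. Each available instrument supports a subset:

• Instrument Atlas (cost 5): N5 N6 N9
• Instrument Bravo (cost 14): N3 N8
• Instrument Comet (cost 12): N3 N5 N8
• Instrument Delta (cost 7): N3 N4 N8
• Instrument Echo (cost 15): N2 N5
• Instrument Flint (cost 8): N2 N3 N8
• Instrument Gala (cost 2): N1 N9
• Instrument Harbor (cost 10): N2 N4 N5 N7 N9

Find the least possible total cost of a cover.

24

Atlas, Delta, Gala, Harbor together cover every assay (Atlas ∪ Delta ∪ Gala ∪ Harbor = {N1, N2, N3, N4, N5, N6, N7, N8, N9}); total cost 5 + 7 + 2 + 10 = 24.
No covering selection has total cost below 24.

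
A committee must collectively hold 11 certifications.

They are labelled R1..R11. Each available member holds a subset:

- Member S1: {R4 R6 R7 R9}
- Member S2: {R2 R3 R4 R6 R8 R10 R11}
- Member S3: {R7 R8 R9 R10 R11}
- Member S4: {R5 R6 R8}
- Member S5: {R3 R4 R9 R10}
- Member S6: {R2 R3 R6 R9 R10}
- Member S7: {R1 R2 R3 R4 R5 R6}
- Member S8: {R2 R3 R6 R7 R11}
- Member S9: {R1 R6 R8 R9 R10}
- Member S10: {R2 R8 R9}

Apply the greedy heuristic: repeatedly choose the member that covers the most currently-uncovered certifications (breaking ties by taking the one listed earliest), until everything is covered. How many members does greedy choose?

3

Greedy: pick S2 (covers 7 new) → pick S1 (covers 2 new) → pick S7 (covers 2 new). Total picks: 3.
(The true minimum cover uses only 2 members, so greedy is not optimal here.)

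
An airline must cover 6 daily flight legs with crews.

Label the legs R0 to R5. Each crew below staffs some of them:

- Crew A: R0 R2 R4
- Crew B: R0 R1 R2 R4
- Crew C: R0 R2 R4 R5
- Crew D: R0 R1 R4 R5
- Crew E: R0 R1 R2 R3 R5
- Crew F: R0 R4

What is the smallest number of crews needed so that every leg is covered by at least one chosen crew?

A and E together: A ∪ E = {R0, R1, R2, R3, R4, R5} — every leg is covered.
No single crew has all 6 legs (the largest, E, has 5), so 2 is optimal.

2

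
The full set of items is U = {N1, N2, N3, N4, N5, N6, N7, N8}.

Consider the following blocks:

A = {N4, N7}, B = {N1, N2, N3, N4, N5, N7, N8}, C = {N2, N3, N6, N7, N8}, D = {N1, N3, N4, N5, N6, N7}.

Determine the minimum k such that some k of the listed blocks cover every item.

Take {B, C}. Their union is {N1, N2, N3, N4, N5, N6, N7, N8}, which is all 8 items.
No single block has all 8 items (the largest, B, has 7), so 2 is optimal.

2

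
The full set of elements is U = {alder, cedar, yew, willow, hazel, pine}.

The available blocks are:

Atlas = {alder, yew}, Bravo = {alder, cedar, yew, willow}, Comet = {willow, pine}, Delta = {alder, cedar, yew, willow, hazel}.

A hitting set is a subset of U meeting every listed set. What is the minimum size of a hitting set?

H = {alder, willow} meets every block (each contains at least one member of H), and |H| = 2.
The blocks Atlas, Comet are pairwise disjoint, so any hitting set needs a separate element for each — at least 2. Hence 2 is optimal.

2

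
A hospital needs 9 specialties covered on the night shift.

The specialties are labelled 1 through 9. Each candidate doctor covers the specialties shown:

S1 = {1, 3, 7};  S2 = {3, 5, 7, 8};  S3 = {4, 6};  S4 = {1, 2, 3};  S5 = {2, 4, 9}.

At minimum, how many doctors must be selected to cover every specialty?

S2 and S3 and S4 and S5 together: S2 ∪ S3 ∪ S4 ∪ S5 = {1, 2, 3, 4, 5, 6, 7, 8, 9} — every specialty is covered.
No 3 of the 5 doctors cover everything (all 10 combinations miss at least one specialty), so 4 is optimal.

4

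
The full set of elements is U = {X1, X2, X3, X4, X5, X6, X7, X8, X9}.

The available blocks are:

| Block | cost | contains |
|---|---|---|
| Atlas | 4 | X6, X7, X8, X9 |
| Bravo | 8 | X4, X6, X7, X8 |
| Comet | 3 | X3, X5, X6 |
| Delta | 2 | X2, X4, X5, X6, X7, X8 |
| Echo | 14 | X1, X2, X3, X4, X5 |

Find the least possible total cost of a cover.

Atlas, Echo together cover every element (Atlas ∪ Echo = {X1, X2, X3, X4, X5, X6, X7, X8, X9}); total cost 4 + 14 = 18.
The greedy pick Delta, Comet, Atlas, Echo costs 23; no covering selection beats 18.

18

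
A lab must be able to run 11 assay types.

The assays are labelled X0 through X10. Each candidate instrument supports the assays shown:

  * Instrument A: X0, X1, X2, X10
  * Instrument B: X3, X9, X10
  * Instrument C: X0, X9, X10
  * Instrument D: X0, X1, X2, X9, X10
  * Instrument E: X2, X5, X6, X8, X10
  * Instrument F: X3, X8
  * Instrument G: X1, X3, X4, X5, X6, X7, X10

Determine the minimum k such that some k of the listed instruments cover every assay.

Take {D, F, G}. Their union is {X0, X1, X2, X3, X4, X5, X6, X7, X8, X9, X10}, which is all 11 assays.
Only G contains X4, so G is forced; the remaining 4 assays need at least 2 more instruments (each remaining instrument adds at most 3) — so at least 3 instruments are needed, and 3 is optimal.

3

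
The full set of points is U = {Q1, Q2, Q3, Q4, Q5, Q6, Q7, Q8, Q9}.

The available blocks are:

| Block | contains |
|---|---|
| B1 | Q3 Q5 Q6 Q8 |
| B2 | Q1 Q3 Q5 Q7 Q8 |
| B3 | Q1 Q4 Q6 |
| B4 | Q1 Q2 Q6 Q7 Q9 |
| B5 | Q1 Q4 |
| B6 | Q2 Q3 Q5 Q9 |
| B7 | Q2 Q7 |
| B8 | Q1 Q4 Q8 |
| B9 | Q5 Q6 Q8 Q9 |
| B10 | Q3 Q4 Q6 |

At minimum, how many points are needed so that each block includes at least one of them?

The 3 points {Q1, Q2, Q6} hit every block.
The blocks B5, B7, B9 are pairwise disjoint, so any hitting set needs a separate point for each — at least 3. Hence 3 is optimal.

3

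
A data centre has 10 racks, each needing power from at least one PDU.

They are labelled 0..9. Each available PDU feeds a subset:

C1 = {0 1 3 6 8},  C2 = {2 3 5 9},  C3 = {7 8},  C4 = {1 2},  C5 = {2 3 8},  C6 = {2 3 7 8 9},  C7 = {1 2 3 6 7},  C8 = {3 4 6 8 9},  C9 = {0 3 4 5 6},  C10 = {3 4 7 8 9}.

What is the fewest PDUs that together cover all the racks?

Take {C1, C6, C9}. Their union is {0, 1, 2, 3, 4, 5, 6, 7, 8, 9}, which is all 10 racks.
No 2 of the 10 PDUs cover everything (all 45 combinations miss at least one rack), so 3 is optimal.

3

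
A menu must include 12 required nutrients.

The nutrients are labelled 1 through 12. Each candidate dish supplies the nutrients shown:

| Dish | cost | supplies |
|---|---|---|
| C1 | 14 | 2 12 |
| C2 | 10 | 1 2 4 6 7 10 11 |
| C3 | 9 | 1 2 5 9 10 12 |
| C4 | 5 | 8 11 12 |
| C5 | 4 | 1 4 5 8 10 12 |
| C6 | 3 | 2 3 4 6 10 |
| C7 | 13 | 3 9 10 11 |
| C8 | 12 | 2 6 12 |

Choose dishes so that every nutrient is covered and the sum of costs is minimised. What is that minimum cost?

26

C2, C3, C5, C6 together cover every nutrient (C2 ∪ C3 ∪ C5 ∪ C6 = {1, 2, 3, 4, 5, 6, 7, 8, 9, 10, 11, 12}); total cost 10 + 9 + 4 + 3 = 26.
No covering selection has total cost below 26.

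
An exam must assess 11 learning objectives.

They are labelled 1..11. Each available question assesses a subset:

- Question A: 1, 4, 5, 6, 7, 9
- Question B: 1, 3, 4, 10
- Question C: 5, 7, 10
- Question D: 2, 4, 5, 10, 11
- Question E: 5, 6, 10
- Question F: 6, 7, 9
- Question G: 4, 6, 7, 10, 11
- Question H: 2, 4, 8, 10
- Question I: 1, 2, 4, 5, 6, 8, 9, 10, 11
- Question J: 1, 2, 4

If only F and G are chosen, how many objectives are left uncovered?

Union of F, G = {4, 6, 7, 9, 10, 11}.
Not covered: 1, 2, 3, 5, 8 — 5 objectives.

5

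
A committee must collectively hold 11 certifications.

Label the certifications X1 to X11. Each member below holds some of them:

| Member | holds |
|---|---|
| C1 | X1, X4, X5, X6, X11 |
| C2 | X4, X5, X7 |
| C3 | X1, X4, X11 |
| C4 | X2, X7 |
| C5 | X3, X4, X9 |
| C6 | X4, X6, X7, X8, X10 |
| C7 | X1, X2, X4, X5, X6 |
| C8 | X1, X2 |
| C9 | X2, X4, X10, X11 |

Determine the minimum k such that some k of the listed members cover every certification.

4

Take {C3, C5, C6, C7}. Their union is {X1, X2, X3, X4, X5, X6, X7, X8, X9, X10, X11}, which is all 11 certifications.
No 3 of the 9 members cover everything (all 84 combinations miss at least one certification), so 4 is optimal.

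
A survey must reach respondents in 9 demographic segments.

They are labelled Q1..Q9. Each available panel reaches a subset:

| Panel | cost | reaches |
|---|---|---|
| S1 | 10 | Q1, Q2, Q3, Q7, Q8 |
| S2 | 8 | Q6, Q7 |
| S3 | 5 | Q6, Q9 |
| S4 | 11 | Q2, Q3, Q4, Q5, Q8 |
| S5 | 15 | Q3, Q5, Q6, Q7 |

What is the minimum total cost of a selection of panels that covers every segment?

26

S1, S3, S4 together cover every segment (S1 ∪ S3 ∪ S4 = {Q1, Q2, Q3, Q4, Q5, Q6, Q7, Q8, Q9}); total cost 10 + 5 + 11 = 26.
No covering selection has total cost below 26.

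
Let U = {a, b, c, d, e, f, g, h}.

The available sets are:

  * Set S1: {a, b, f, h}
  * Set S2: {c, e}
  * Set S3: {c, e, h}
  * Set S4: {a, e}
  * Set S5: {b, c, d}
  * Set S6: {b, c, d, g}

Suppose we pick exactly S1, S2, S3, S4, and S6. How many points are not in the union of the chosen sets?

Union of S1, S2, S3, S4, S6 = {a, b, c, d, e, f, g, h} — that's every point, so 0 are uncovered.

0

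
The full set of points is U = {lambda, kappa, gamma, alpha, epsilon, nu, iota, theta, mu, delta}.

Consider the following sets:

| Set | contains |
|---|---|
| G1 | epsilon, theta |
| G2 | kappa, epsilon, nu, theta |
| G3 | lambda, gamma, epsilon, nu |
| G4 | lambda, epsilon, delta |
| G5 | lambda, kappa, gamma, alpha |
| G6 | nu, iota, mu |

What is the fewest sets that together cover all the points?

4

G1 and G4 and G5 and G6 together: G1 ∪ G4 ∪ G5 ∪ G6 = {lambda, kappa, gamma, alpha, epsilon, nu, iota, theta, mu, delta} — every point is covered.
Only G4 contains delta, so G4 is forced; the remaining 7 points need at least 3 more sets (each remaining set adds at most 3) — so at least 4 sets are needed, and 4 is optimal.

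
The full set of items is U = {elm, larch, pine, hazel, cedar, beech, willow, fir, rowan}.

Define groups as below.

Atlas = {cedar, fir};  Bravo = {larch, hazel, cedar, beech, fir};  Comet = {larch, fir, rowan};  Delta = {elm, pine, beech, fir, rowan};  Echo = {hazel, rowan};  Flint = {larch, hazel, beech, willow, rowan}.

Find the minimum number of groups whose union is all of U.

3

Atlas and Delta and Flint together: Atlas ∪ Delta ∪ Flint = {elm, larch, pine, hazel, cedar, beech, willow, fir, rowan} — every item is covered.
Only Delta contains elm, so Delta is forced; the remaining 4 items need at least 2 more groups (each remaining group adds at most 3) — so at least 3 groups are needed, and 3 is optimal.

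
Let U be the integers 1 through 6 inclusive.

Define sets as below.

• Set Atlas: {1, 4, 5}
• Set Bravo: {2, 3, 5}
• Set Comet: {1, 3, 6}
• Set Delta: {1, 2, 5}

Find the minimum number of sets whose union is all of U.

Atlas and Bravo and Comet together: Atlas ∪ Bravo ∪ Comet = {1, 2, 3, 4, 5, 6} — every item is covered.
Only Atlas contains 4, so Atlas is forced; the remaining 3 items need at least 2 more sets (each remaining set adds at most 2) — so at least 3 sets are needed, and 3 is optimal.

3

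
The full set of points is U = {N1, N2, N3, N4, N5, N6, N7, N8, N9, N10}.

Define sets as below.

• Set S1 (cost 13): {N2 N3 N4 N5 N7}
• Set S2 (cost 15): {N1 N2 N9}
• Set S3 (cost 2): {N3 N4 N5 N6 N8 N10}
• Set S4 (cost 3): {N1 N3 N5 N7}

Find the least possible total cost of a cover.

20

S2, S3, S4 together cover every point (S2 ∪ S3 ∪ S4 = {N1, N2, N3, N4, N5, N6, N7, N8, N9, N10}); total cost 15 + 2 + 3 = 20.
No covering selection has total cost below 20.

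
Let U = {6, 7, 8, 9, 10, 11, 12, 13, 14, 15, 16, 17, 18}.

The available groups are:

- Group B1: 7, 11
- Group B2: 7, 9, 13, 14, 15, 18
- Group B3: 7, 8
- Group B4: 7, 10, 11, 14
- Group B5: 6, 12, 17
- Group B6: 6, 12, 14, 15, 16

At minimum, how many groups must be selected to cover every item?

Take {B2, B3, B4, B5, B6}. Their union is {6, 7, 8, 9, 10, 11, 12, 13, 14, 15, 16, 17, 18}, which is all 13 items.
No 4 of the 6 groups cover everything (all 15 combinations miss at least one item), so 5 is optimal.

5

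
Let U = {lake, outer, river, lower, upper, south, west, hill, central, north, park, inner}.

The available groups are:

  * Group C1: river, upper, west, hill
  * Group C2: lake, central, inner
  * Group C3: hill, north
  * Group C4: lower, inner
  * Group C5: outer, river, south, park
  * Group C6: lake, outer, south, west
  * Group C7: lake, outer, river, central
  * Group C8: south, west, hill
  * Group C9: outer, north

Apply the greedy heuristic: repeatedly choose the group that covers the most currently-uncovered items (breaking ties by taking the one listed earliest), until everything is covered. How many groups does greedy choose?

5

Greedy: pick C1 (covers 4 new) → pick C2 (covers 3 new) → pick C5 (covers 3 new) → pick C3 (covers 1 new) → pick C4 (covers 1 new). Total picks: 5.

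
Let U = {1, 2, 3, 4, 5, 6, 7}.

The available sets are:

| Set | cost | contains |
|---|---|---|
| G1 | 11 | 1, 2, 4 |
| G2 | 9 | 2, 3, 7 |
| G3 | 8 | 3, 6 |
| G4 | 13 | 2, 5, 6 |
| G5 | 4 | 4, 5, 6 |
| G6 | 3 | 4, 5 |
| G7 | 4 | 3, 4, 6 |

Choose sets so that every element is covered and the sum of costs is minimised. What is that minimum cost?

G1, G2, G5 together cover every element (G1 ∪ G2 ∪ G5 = {1, 2, 3, 4, 5, 6, 7}); total cost 11 + 9 + 4 = 24.
No covering selection has total cost below 24.

24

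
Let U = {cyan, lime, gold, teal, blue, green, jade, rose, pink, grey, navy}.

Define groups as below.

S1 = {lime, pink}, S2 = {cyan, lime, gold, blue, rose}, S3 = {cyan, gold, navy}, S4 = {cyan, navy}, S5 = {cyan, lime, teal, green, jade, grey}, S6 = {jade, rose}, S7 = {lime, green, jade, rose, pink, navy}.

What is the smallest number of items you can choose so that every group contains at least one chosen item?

Take H = {cyan, rose, pink}. Each listed group contains at least one of these, so H is a hitting set of size 3.
The groups S1, S3, S6 are pairwise disjoint, so any hitting set needs a separate item for each — at least 3. Hence 3 is optimal.

3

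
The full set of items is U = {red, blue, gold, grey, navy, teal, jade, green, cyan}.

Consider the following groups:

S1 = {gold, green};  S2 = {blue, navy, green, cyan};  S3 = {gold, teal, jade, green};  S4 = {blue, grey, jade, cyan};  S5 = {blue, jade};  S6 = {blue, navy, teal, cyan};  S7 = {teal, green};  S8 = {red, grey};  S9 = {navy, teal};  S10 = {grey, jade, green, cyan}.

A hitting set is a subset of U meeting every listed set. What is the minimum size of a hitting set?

4

The 4 items {red, navy, jade, green} hit every group.
The groups S1, S5, S8, S9 are pairwise disjoint, so any hitting set needs a separate item for each — at least 4. Hence 4 is optimal.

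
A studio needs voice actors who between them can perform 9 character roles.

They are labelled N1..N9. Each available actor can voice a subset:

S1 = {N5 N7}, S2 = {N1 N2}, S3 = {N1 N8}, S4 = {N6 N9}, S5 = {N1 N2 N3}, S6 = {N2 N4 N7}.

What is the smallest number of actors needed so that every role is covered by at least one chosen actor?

S1 and S3 and S4 and S5 and S6 together: S1 ∪ S3 ∪ S4 ∪ S5 ∪ S6 = {N1, N2, N3, N4, N5, N6, N7, N8, N9} — every role is covered.
No 4 of the 6 actors cover everything (all 15 combinations miss at least one role), so 5 is optimal.

5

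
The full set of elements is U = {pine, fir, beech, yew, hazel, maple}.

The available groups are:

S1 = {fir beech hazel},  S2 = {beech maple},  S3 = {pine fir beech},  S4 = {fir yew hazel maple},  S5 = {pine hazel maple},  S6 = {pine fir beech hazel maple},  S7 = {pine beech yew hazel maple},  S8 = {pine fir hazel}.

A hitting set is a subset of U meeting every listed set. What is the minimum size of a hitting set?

2

Take H = {beech, hazel}. Each listed group contains at least one of these, so H is a hitting set of size 2.
The groups S2, S8 are pairwise disjoint, so any hitting set needs a separate element for each — at least 2. Hence 2 is optimal.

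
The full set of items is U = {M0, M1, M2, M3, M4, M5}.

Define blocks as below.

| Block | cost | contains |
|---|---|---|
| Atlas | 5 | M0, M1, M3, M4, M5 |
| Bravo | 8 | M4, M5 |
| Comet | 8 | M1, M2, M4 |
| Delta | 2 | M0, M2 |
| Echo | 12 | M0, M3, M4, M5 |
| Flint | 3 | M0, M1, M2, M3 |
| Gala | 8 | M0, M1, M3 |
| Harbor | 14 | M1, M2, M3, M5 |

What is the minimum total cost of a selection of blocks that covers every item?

Atlas, Delta together cover every item (Atlas ∪ Delta = {M0, M1, M2, M3, M4, M5}); total cost 5 + 2 = 7.
The greedy pick Flint, Atlas costs 8; no covering selection beats 7.

7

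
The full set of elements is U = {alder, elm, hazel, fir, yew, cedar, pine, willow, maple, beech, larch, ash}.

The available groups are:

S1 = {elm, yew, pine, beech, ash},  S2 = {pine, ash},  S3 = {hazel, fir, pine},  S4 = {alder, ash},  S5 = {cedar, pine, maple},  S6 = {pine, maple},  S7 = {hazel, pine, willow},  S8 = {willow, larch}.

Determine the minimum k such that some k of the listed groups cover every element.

5

S1, S3, S4, S5, and S8 cover everything between them: the union {alder, elm, hazel, fir, yew, cedar, pine, willow, maple, beech, larch, ash} is all of U.
Only S1 contains elm, so S1 is forced; the remaining 7 elements need at least 4 more groups (each remaining group adds at most 2) — so at least 5 groups are needed, and 5 is optimal.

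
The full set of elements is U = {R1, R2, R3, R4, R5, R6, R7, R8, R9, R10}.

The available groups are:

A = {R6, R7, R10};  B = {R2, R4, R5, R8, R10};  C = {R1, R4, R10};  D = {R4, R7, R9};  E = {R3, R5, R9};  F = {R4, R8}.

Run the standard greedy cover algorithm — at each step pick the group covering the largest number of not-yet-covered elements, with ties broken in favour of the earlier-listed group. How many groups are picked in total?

4

Greedy: pick B (covers 5 new) → pick A (covers 2 new) → pick E (covers 2 new) → pick C (covers 1 new). Total picks: 4.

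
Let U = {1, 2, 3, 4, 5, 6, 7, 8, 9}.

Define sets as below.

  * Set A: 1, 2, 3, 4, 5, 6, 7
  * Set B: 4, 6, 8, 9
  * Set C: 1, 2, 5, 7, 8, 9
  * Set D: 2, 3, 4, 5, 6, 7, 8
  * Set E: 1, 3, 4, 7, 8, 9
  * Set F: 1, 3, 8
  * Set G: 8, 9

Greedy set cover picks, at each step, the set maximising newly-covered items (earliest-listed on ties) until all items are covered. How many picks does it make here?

2

Greedy: pick A (covers 7 new) → pick B (covers 2 new). Total picks: 2.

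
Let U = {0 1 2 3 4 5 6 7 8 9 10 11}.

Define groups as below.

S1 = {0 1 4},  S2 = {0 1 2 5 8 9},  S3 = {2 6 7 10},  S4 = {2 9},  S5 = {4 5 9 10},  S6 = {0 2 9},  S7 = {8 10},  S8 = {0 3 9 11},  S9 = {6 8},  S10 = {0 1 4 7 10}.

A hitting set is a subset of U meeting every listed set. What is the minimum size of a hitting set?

4

H = {4, 6, 9, 10} meets every group (each contains at least one member of H), and |H| = 4.
No choice of 3 points meets every group, so 4 is the minimum.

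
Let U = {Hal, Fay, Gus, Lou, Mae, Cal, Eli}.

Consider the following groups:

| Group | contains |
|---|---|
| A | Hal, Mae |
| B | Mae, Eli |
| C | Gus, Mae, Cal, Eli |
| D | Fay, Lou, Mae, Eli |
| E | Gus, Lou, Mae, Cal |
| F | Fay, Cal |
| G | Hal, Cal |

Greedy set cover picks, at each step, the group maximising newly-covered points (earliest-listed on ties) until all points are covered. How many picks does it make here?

Greedy: pick C (covers 4 new) → pick D (covers 2 new) → pick A (covers 1 new). Total picks: 3.

3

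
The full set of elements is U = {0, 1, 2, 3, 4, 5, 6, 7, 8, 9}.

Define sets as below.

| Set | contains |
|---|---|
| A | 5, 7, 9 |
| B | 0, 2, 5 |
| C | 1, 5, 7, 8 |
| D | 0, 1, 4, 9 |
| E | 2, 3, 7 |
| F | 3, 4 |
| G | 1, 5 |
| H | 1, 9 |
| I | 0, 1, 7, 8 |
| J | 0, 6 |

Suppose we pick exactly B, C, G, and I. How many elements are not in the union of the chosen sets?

4

Union of B, C, G, I = {0, 1, 2, 5, 7, 8}.
Not covered: 3, 4, 6, 9 — 4 elements.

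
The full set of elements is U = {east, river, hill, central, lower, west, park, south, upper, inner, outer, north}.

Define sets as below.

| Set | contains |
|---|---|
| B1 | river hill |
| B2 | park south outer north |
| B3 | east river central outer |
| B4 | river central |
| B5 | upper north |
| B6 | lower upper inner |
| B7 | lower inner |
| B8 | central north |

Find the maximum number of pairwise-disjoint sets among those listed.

3

B1, B2, B6 are pairwise disjoint (B1={river,hill}; B2={park,south,outer,north}; B6={lower,upper,inner}).
Every remaining set overlaps one of these, and no 4 of the listed sets are pairwise disjoint, so 3 is the maximum.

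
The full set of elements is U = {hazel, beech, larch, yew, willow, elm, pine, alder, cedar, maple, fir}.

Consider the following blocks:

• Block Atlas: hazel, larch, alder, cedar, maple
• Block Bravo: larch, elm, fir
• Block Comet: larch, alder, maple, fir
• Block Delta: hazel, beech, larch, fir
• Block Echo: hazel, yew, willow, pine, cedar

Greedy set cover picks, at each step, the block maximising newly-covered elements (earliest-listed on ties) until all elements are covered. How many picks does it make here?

4

Greedy: pick Atlas (covers 5 new) → pick Echo (covers 3 new) → pick Bravo (covers 2 new) → pick Delta (covers 1 new). Total picks: 4.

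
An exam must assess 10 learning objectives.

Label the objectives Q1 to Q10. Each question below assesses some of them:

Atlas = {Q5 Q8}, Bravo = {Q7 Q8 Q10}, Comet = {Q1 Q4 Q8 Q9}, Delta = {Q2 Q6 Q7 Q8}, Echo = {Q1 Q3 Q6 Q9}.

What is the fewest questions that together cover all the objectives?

5

Atlas and Bravo and Comet and Delta and Echo together: Atlas ∪ Bravo ∪ Comet ∪ Delta ∪ Echo = {Q1, Q2, Q3, Q4, Q5, Q6, Q7, Q8, Q9, Q10} — every objective is covered.
No 4 of the 5 questions cover everything (all 5 combinations miss at least one objective), so 5 is optimal.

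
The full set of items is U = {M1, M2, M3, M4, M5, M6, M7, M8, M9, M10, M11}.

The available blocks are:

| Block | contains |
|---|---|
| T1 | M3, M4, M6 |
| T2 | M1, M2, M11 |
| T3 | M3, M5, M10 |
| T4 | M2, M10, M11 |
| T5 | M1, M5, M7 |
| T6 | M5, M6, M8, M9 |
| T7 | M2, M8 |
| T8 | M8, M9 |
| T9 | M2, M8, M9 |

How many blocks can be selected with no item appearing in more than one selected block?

T1, T4, T5, T8 are pairwise disjoint (T1={M3,M4,M6}; T4={M2,M10,M11}; T5={M1,M5,M7}; T8={M8,M9}).
Every remaining block overlaps one of these, and no 5 of the listed blocks are pairwise disjoint, so 4 is the maximum.

4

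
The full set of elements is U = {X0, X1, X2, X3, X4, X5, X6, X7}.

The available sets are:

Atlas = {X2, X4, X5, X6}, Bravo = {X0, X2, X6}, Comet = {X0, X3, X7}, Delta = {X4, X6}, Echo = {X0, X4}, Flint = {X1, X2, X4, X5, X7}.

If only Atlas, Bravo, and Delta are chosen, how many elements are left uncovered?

3

Union of Atlas, Bravo, Delta = {X0, X2, X4, X5, X6}.
Not covered: X1, X3, X7 — 3 elements.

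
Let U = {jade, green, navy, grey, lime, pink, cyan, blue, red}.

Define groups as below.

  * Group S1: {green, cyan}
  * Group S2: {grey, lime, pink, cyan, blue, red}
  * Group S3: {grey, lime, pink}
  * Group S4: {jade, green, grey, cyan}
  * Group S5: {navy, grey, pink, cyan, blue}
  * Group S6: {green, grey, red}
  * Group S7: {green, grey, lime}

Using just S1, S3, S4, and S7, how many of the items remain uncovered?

3

Union of S1, S3, S4, S7 = {jade, green, grey, lime, pink, cyan}.
Not covered: navy, blue, red — 3 items.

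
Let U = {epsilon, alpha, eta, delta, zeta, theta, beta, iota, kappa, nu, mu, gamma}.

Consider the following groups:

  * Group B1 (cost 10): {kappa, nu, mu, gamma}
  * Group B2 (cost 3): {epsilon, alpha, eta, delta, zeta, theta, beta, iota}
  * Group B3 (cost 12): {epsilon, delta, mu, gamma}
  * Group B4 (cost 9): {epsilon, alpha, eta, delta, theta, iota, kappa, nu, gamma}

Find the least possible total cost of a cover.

13

B1, B2 together cover every item (B1 ∪ B2 = {epsilon, alpha, eta, delta, zeta, theta, beta, iota, kappa, nu, mu, gamma}); total cost 10 + 3 = 13.
No covering selection has total cost below 13.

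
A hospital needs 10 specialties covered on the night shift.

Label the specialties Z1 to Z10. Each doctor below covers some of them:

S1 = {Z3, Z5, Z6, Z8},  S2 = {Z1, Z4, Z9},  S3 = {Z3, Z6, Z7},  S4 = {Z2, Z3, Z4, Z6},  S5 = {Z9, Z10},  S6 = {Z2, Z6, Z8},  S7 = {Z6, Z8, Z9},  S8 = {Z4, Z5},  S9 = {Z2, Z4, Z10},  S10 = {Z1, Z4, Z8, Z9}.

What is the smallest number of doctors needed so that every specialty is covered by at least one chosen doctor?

4

S1 and S3 and S9 and S10 together: S1 ∪ S3 ∪ S9 ∪ S10 = {Z1, Z2, Z3, Z4, Z5, Z6, Z7, Z8, Z9, Z10} — every specialty is covered.
No 3 of the 10 doctors cover everything (all 120 combinations miss at least one specialty), so 4 is optimal.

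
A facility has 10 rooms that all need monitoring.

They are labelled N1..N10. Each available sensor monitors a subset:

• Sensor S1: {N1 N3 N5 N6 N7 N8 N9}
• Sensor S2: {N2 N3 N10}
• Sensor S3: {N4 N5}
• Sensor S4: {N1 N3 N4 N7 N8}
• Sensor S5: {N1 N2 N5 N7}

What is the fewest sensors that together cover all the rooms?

Take {S1, S2, S3}. Their union is {N1, N2, N3, N4, N5, N6, N7, N8, N9, N10}, which is all 10 rooms.
Only S1 contains N6, so S1 is forced; the remaining 3 rooms need at least 2 more sensors (each remaining sensor adds at most 2) — so at least 3 sensors are needed, and 3 is optimal.

3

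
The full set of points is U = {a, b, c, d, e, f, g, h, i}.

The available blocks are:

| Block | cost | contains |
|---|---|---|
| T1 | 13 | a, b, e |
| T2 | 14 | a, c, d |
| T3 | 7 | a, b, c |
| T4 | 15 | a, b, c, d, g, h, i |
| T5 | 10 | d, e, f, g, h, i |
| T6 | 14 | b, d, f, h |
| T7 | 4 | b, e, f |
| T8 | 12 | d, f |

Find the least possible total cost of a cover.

T3, T5 together cover every point (T3 ∪ T5 = {a, b, c, d, e, f, g, h, i}); total cost 7 + 10 = 17.
The greedy pick T7, T4 costs 19; no covering selection beats 17.

17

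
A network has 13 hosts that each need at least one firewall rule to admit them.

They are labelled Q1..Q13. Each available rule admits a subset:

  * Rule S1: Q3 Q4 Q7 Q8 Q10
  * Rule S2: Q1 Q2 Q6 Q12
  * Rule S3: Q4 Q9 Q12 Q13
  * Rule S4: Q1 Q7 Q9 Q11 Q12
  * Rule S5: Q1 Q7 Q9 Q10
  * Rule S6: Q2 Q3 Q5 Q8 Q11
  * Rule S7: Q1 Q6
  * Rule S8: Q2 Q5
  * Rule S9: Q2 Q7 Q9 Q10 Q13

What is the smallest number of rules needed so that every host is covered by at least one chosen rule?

4

S3 and S5 and S6 and S7 together: S3 ∪ S5 ∪ S6 ∪ S7 = {Q1, Q2, Q3, Q4, Q5, Q6, Q7, Q8, Q9, Q10, Q11, Q12, Q13} — every host is covered.
No 3 of the 9 rules cover everything (all 84 combinations miss at least one host), so 4 is optimal.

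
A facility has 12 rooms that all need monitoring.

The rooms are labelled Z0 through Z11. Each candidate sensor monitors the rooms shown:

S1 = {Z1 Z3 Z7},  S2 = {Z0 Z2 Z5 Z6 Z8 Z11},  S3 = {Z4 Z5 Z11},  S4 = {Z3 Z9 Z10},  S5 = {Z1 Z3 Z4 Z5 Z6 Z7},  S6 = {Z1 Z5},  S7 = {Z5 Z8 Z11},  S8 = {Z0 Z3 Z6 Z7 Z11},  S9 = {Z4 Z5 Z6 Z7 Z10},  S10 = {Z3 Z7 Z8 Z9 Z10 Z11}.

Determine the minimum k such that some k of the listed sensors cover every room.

3

S2 and S4 and S5 together: S2 ∪ S4 ∪ S5 = {Z0, Z1, Z2, Z3, Z4, Z5, Z6, Z7, Z8, Z9, Z10, Z11} — every room is covered.
Only S2 contains Z2, so S2 is forced; the remaining 6 rooms need at least 2 more sensors (each remaining sensor adds at most 4) — so at least 3 sensors are needed, and 3 is optimal.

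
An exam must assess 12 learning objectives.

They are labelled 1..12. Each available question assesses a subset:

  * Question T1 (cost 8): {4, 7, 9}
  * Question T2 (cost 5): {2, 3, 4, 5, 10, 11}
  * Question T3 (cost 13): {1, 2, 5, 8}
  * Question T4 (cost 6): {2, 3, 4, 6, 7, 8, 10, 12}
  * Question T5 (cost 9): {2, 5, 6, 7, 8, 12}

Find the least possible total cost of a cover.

T1, T2, T3, T4 together cover every objective (T1 ∪ T2 ∪ T3 ∪ T4 = {1, 2, 3, 4, 5, 6, 7, 8, 9, 10, 11, 12}); total cost 8 + 5 + 13 + 6 = 32.
No covering selection has total cost below 32.

32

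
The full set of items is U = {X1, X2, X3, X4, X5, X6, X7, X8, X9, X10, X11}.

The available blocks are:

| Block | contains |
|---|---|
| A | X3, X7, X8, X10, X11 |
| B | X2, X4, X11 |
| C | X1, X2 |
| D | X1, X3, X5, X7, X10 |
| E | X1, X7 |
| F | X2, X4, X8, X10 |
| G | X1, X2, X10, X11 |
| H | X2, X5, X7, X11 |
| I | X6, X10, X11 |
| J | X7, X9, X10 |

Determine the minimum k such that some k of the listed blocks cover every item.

Take {D, F, I, J}. Their union is {X1, X2, X3, X4, X5, X6, X7, X8, X9, X10, X11}, which is all 11 items.
Only J contains X9, so J is forced; the remaining 8 items need at least 3 more blocks (each remaining block adds at most 3) — so at least 4 blocks are needed, and 4 is optimal.

4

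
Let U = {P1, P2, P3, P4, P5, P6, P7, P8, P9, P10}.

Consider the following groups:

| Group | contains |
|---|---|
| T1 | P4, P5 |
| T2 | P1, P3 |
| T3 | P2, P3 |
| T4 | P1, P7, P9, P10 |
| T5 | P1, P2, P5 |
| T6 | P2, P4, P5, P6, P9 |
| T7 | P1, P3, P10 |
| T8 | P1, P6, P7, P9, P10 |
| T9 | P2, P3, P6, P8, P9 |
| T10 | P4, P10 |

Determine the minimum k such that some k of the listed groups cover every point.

T6, T8, and T9 cover everything between them: the union {P1, P2, P3, P4, P5, P6, P7, P8, P9, P10} is all of U.
Only T9 contains P8, so T9 is forced; the remaining 5 points need at least 2 more groups (each remaining group adds at most 3) — so at least 3 groups are needed, and 3 is optimal.

3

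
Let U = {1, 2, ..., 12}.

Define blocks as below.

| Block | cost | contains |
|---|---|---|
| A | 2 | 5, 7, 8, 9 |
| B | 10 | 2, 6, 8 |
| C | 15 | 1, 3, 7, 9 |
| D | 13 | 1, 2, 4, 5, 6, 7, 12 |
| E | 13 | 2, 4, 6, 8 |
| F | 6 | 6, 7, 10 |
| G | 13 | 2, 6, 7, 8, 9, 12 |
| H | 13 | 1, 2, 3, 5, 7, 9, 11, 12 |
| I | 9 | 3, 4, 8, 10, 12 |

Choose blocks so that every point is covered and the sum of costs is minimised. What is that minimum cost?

F, H, I together cover every point (F ∪ H ∪ I = {1, 2, 3, 4, 5, 6, 7, 8, 9, 10, 11, 12}); total cost 6 + 13 + 9 = 28.
The greedy pick A, I, D, H costs 37; no covering selection beats 28.

28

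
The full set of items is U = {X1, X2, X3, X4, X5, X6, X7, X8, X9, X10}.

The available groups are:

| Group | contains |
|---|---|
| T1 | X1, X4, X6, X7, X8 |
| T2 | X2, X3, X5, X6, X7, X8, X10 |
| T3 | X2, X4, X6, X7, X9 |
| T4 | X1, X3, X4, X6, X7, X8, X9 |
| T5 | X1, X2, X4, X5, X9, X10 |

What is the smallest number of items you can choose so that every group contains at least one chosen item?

H = {X4, X6} meets every group (each contains at least one member of H), and |H| = 2.
No single item lies in every group, so at least 2 are needed and 2 is optimal.

2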